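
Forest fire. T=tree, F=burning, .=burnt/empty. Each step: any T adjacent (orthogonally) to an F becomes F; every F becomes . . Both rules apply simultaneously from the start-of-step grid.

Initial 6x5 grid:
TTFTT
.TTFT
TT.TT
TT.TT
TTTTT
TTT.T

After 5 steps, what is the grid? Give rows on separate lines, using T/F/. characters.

Step 1: 5 trees catch fire, 2 burn out
  TF.FT
  .TF.F
  TT.FT
  TT.TT
  TTTTT
  TTT.T
Step 2: 5 trees catch fire, 5 burn out
  F...F
  .F...
  TT..F
  TT.FT
  TTTTT
  TTT.T
Step 3: 3 trees catch fire, 5 burn out
  .....
  .....
  TF...
  TT..F
  TTTFT
  TTT.T
Step 4: 4 trees catch fire, 3 burn out
  .....
  .....
  F....
  TF...
  TTF.F
  TTT.T
Step 5: 4 trees catch fire, 4 burn out
  .....
  .....
  .....
  F....
  TF...
  TTF.F

.....
.....
.....
F....
TF...
TTF.F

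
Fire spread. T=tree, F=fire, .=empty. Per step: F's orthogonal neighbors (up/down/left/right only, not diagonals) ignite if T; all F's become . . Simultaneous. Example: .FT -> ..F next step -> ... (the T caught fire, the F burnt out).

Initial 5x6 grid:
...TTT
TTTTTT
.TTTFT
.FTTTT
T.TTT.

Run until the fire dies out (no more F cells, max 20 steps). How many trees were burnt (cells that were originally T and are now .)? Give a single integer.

Step 1: +6 fires, +2 burnt (F count now 6)
Step 2: +9 fires, +6 burnt (F count now 9)
Step 3: +5 fires, +9 burnt (F count now 5)
Step 4: +0 fires, +5 burnt (F count now 0)
Fire out after step 4
Initially T: 21, now '.': 29
Total burnt (originally-T cells now '.'): 20

Answer: 20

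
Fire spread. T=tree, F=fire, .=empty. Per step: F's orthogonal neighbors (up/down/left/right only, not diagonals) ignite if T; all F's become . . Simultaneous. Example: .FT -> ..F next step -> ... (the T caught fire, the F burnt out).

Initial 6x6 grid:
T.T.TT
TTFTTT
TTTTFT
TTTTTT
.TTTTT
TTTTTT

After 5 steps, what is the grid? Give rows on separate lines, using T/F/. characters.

Step 1: 8 trees catch fire, 2 burn out
  T.F.TT
  TF.FFT
  TTFF.F
  TTTTFT
  .TTTTT
  TTTTTT
Step 2: 8 trees catch fire, 8 burn out
  T...FT
  F....F
  TF....
  TTFF.F
  .TTTFT
  TTTTTT
Step 3: 8 trees catch fire, 8 burn out
  F....F
  ......
  F.....
  TF....
  .TFF.F
  TTTTFT
Step 4: 5 trees catch fire, 8 burn out
  ......
  ......
  ......
  F.....
  .F....
  TTFF.F
Step 5: 1 trees catch fire, 5 burn out
  ......
  ......
  ......
  ......
  ......
  TF....

......
......
......
......
......
TF....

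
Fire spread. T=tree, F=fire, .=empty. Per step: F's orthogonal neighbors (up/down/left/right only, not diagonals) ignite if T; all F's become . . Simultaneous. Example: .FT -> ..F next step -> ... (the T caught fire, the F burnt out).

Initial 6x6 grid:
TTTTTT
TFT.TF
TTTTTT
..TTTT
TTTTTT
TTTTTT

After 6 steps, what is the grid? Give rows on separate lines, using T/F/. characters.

Step 1: 7 trees catch fire, 2 burn out
  TFTTTF
  F.F.F.
  TFTTTF
  ..TTTT
  TTTTTT
  TTTTTT
Step 2: 7 trees catch fire, 7 burn out
  F.FTF.
  ......
  F.FTF.
  ..TTTF
  TTTTTT
  TTTTTT
Step 3: 5 trees catch fire, 7 burn out
  ...F..
  ......
  ...F..
  ..FTF.
  TTTTTF
  TTTTTT
Step 4: 4 trees catch fire, 5 burn out
  ......
  ......
  ......
  ...F..
  TTFTF.
  TTTTTF
Step 5: 4 trees catch fire, 4 burn out
  ......
  ......
  ......
  ......
  TF.F..
  TTFTF.
Step 6: 3 trees catch fire, 4 burn out
  ......
  ......
  ......
  ......
  F.....
  TF.F..

......
......
......
......
F.....
TF.F..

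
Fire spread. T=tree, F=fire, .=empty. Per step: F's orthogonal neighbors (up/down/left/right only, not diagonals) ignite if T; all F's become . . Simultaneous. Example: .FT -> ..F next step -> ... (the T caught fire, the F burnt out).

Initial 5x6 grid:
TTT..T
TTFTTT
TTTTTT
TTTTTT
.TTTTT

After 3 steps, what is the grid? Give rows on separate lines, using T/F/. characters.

Step 1: 4 trees catch fire, 1 burn out
  TTF..T
  TF.FTT
  TTFTTT
  TTTTTT
  .TTTTT
Step 2: 6 trees catch fire, 4 burn out
  TF...T
  F...FT
  TF.FTT
  TTFTTT
  .TTTTT
Step 3: 7 trees catch fire, 6 burn out
  F....T
  .....F
  F...FT
  TF.FTT
  .TFTTT

F....T
.....F
F...FT
TF.FTT
.TFTTT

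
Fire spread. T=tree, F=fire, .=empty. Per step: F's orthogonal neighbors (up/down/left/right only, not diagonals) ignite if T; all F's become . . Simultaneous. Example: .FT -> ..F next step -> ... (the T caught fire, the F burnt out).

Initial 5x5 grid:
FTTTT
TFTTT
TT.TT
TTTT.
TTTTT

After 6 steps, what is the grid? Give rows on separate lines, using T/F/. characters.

Step 1: 4 trees catch fire, 2 burn out
  .FTTT
  F.FTT
  TF.TT
  TTTT.
  TTTTT
Step 2: 4 trees catch fire, 4 burn out
  ..FTT
  ...FT
  F..TT
  TFTT.
  TTTTT
Step 3: 6 trees catch fire, 4 burn out
  ...FT
  ....F
  ...FT
  F.FT.
  TFTTT
Step 4: 5 trees catch fire, 6 burn out
  ....F
  .....
  ....F
  ...F.
  F.FTT
Step 5: 1 trees catch fire, 5 burn out
  .....
  .....
  .....
  .....
  ...FT
Step 6: 1 trees catch fire, 1 burn out
  .....
  .....
  .....
  .....
  ....F

.....
.....
.....
.....
....F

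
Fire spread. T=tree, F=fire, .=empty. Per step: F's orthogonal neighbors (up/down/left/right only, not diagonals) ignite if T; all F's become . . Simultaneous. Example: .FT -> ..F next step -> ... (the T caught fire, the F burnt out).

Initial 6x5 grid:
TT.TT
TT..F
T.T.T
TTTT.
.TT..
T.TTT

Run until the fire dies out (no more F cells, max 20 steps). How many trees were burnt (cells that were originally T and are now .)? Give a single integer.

Answer: 3

Derivation:
Step 1: +2 fires, +1 burnt (F count now 2)
Step 2: +1 fires, +2 burnt (F count now 1)
Step 3: +0 fires, +1 burnt (F count now 0)
Fire out after step 3
Initially T: 19, now '.': 14
Total burnt (originally-T cells now '.'): 3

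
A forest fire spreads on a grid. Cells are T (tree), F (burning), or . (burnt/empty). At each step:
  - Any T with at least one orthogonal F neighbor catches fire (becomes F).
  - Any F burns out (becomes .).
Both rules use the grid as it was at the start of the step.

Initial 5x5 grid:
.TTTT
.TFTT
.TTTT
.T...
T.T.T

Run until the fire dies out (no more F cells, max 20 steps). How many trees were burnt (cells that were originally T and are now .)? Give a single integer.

Answer: 12

Derivation:
Step 1: +4 fires, +1 burnt (F count now 4)
Step 2: +5 fires, +4 burnt (F count now 5)
Step 3: +3 fires, +5 burnt (F count now 3)
Step 4: +0 fires, +3 burnt (F count now 0)
Fire out after step 4
Initially T: 15, now '.': 22
Total burnt (originally-T cells now '.'): 12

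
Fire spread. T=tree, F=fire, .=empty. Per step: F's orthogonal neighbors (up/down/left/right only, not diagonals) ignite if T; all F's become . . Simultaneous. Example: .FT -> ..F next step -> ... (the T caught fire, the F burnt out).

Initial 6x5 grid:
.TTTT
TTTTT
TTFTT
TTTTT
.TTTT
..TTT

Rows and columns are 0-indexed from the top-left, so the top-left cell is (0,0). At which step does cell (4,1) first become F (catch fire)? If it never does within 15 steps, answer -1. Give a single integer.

Step 1: cell (4,1)='T' (+4 fires, +1 burnt)
Step 2: cell (4,1)='T' (+8 fires, +4 burnt)
Step 3: cell (4,1)='F' (+9 fires, +8 burnt)
  -> target ignites at step 3
Step 4: cell (4,1)='.' (+3 fires, +9 burnt)
Step 5: cell (4,1)='.' (+1 fires, +3 burnt)
Step 6: cell (4,1)='.' (+0 fires, +1 burnt)
  fire out at step 6

3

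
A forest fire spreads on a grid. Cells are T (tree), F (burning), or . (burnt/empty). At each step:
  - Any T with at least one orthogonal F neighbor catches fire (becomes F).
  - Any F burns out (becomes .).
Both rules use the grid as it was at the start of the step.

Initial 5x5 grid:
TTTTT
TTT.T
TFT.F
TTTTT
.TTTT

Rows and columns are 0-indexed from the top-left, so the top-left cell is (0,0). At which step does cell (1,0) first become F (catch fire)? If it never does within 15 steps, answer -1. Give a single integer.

Step 1: cell (1,0)='T' (+6 fires, +2 burnt)
Step 2: cell (1,0)='F' (+9 fires, +6 burnt)
  -> target ignites at step 2
Step 3: cell (1,0)='.' (+5 fires, +9 burnt)
Step 4: cell (1,0)='.' (+0 fires, +5 burnt)
  fire out at step 4

2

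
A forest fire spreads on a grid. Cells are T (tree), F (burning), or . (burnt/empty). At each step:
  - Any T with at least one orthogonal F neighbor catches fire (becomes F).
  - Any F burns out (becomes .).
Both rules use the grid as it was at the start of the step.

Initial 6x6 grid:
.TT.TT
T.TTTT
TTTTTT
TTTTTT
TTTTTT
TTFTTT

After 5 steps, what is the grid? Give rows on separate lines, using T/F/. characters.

Step 1: 3 trees catch fire, 1 burn out
  .TT.TT
  T.TTTT
  TTTTTT
  TTTTTT
  TTFTTT
  TF.FTT
Step 2: 5 trees catch fire, 3 burn out
  .TT.TT
  T.TTTT
  TTTTTT
  TTFTTT
  TF.FTT
  F...FT
Step 3: 6 trees catch fire, 5 burn out
  .TT.TT
  T.TTTT
  TTFTTT
  TF.FTT
  F...FT
  .....F
Step 4: 6 trees catch fire, 6 burn out
  .TT.TT
  T.FTTT
  TF.FTT
  F...FT
  .....F
  ......
Step 5: 5 trees catch fire, 6 burn out
  .TF.TT
  T..FTT
  F...FT
  .....F
  ......
  ......

.TF.TT
T..FTT
F...FT
.....F
......
......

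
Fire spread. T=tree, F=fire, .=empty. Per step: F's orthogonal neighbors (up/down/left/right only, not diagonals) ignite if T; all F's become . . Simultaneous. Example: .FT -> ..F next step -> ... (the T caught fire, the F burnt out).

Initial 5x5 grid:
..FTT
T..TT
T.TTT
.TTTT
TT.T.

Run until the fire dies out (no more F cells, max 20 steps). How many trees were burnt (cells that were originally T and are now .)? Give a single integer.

Step 1: +1 fires, +1 burnt (F count now 1)
Step 2: +2 fires, +1 burnt (F count now 2)
Step 3: +2 fires, +2 burnt (F count now 2)
Step 4: +3 fires, +2 burnt (F count now 3)
Step 5: +3 fires, +3 burnt (F count now 3)
Step 6: +1 fires, +3 burnt (F count now 1)
Step 7: +1 fires, +1 burnt (F count now 1)
Step 8: +1 fires, +1 burnt (F count now 1)
Step 9: +0 fires, +1 burnt (F count now 0)
Fire out after step 9
Initially T: 16, now '.': 23
Total burnt (originally-T cells now '.'): 14

Answer: 14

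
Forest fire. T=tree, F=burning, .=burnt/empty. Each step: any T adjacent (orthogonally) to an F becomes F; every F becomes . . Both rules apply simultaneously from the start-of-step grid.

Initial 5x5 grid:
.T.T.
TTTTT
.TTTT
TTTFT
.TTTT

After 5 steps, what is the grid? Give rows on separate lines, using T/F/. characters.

Step 1: 4 trees catch fire, 1 burn out
  .T.T.
  TTTTT
  .TTFT
  TTF.F
  .TTFT
Step 2: 6 trees catch fire, 4 burn out
  .T.T.
  TTTFT
  .TF.F
  TF...
  .TF.F
Step 3: 6 trees catch fire, 6 burn out
  .T.F.
  TTF.F
  .F...
  F....
  .F...
Step 4: 1 trees catch fire, 6 burn out
  .T...
  TF...
  .....
  .....
  .....
Step 5: 2 trees catch fire, 1 burn out
  .F...
  F....
  .....
  .....
  .....

.F...
F....
.....
.....
.....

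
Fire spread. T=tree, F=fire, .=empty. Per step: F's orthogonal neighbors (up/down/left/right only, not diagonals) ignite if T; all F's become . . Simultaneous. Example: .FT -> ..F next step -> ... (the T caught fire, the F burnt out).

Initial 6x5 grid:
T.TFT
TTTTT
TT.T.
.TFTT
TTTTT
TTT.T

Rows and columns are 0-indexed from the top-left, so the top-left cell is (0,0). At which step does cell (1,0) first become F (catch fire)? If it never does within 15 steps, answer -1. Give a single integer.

Step 1: cell (1,0)='T' (+6 fires, +2 burnt)
Step 2: cell (1,0)='T' (+8 fires, +6 burnt)
Step 3: cell (1,0)='T' (+5 fires, +8 burnt)
Step 4: cell (1,0)='F' (+3 fires, +5 burnt)
  -> target ignites at step 4
Step 5: cell (1,0)='.' (+1 fires, +3 burnt)
Step 6: cell (1,0)='.' (+0 fires, +1 burnt)
  fire out at step 6

4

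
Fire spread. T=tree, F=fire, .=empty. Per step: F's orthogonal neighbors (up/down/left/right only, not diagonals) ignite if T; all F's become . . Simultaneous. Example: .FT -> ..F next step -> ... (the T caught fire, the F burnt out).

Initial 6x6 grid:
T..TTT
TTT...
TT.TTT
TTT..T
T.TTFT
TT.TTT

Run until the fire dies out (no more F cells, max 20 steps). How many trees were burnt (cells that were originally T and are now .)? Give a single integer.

Step 1: +3 fires, +1 burnt (F count now 3)
Step 2: +4 fires, +3 burnt (F count now 4)
Step 3: +2 fires, +4 burnt (F count now 2)
Step 4: +2 fires, +2 burnt (F count now 2)
Step 5: +3 fires, +2 burnt (F count now 3)
Step 6: +3 fires, +3 burnt (F count now 3)
Step 7: +3 fires, +3 burnt (F count now 3)
Step 8: +2 fires, +3 burnt (F count now 2)
Step 9: +0 fires, +2 burnt (F count now 0)
Fire out after step 9
Initially T: 25, now '.': 33
Total burnt (originally-T cells now '.'): 22

Answer: 22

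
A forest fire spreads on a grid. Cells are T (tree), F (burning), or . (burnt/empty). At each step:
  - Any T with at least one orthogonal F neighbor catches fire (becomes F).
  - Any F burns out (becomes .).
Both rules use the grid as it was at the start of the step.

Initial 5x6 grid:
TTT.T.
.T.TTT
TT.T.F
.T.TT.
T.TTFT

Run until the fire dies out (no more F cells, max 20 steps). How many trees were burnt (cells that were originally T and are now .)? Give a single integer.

Step 1: +4 fires, +2 burnt (F count now 4)
Step 2: +3 fires, +4 burnt (F count now 3)
Step 3: +3 fires, +3 burnt (F count now 3)
Step 4: +0 fires, +3 burnt (F count now 0)
Fire out after step 4
Initially T: 18, now '.': 22
Total burnt (originally-T cells now '.'): 10

Answer: 10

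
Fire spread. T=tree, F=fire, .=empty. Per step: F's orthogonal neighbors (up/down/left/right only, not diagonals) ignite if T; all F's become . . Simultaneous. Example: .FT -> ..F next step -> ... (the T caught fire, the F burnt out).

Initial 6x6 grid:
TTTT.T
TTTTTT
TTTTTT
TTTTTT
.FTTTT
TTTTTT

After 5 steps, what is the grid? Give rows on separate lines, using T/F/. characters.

Step 1: 3 trees catch fire, 1 burn out
  TTTT.T
  TTTTTT
  TTTTTT
  TFTTTT
  ..FTTT
  TFTTTT
Step 2: 6 trees catch fire, 3 burn out
  TTTT.T
  TTTTTT
  TFTTTT
  F.FTTT
  ...FTT
  F.FTTT
Step 3: 6 trees catch fire, 6 burn out
  TTTT.T
  TFTTTT
  F.FTTT
  ...FTT
  ....FT
  ...FTT
Step 4: 7 trees catch fire, 6 burn out
  TFTT.T
  F.FTTT
  ...FTT
  ....FT
  .....F
  ....FT
Step 5: 6 trees catch fire, 7 burn out
  F.FT.T
  ...FTT
  ....FT
  .....F
  ......
  .....F

F.FT.T
...FTT
....FT
.....F
......
.....F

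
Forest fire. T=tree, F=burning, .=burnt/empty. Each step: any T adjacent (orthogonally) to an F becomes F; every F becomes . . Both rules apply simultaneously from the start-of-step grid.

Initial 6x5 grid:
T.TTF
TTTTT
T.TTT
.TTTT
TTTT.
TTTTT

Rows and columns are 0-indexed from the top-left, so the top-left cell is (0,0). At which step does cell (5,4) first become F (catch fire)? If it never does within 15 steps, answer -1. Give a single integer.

Step 1: cell (5,4)='T' (+2 fires, +1 burnt)
Step 2: cell (5,4)='T' (+3 fires, +2 burnt)
Step 3: cell (5,4)='T' (+3 fires, +3 burnt)
Step 4: cell (5,4)='T' (+3 fires, +3 burnt)
Step 5: cell (5,4)='T' (+3 fires, +3 burnt)
Step 6: cell (5,4)='T' (+5 fires, +3 burnt)
Step 7: cell (5,4)='F' (+3 fires, +5 burnt)
  -> target ignites at step 7
Step 8: cell (5,4)='.' (+2 fires, +3 burnt)
Step 9: cell (5,4)='.' (+1 fires, +2 burnt)
Step 10: cell (5,4)='.' (+0 fires, +1 burnt)
  fire out at step 10

7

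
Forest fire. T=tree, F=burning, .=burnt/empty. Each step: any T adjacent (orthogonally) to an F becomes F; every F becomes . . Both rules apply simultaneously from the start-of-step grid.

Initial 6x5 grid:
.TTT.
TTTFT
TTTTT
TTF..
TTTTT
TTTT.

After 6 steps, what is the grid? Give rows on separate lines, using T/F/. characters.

Step 1: 7 trees catch fire, 2 burn out
  .TTF.
  TTF.F
  TTFFT
  TF...
  TTFTT
  TTTT.
Step 2: 8 trees catch fire, 7 burn out
  .TF..
  TF...
  TF..F
  F....
  TF.FT
  TTFT.
Step 3: 7 trees catch fire, 8 burn out
  .F...
  F....
  F....
  .....
  F...F
  TF.F.
Step 4: 1 trees catch fire, 7 burn out
  .....
  .....
  .....
  .....
  .....
  F....
Step 5: 0 trees catch fire, 1 burn out
  .....
  .....
  .....
  .....
  .....
  .....
Step 6: 0 trees catch fire, 0 burn out
  .....
  .....
  .....
  .....
  .....
  .....

.....
.....
.....
.....
.....
.....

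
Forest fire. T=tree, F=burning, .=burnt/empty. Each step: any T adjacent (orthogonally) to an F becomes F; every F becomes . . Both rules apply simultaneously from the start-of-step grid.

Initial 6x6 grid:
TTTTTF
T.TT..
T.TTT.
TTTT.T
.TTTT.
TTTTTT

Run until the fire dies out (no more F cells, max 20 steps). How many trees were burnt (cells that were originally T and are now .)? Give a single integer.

Answer: 26

Derivation:
Step 1: +1 fires, +1 burnt (F count now 1)
Step 2: +1 fires, +1 burnt (F count now 1)
Step 3: +2 fires, +1 burnt (F count now 2)
Step 4: +3 fires, +2 burnt (F count now 3)
Step 5: +4 fires, +3 burnt (F count now 4)
Step 6: +3 fires, +4 burnt (F count now 3)
Step 7: +5 fires, +3 burnt (F count now 5)
Step 8: +4 fires, +5 burnt (F count now 4)
Step 9: +2 fires, +4 burnt (F count now 2)
Step 10: +1 fires, +2 burnt (F count now 1)
Step 11: +0 fires, +1 burnt (F count now 0)
Fire out after step 11
Initially T: 27, now '.': 35
Total burnt (originally-T cells now '.'): 26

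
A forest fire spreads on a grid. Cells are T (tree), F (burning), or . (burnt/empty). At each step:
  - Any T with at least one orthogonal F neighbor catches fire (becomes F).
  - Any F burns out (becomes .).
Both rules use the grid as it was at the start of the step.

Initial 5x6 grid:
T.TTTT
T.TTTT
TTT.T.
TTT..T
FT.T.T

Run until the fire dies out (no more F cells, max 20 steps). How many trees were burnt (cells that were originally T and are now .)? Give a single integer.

Step 1: +2 fires, +1 burnt (F count now 2)
Step 2: +2 fires, +2 burnt (F count now 2)
Step 3: +3 fires, +2 burnt (F count now 3)
Step 4: +2 fires, +3 burnt (F count now 2)
Step 5: +1 fires, +2 burnt (F count now 1)
Step 6: +2 fires, +1 burnt (F count now 2)
Step 7: +2 fires, +2 burnt (F count now 2)
Step 8: +3 fires, +2 burnt (F count now 3)
Step 9: +1 fires, +3 burnt (F count now 1)
Step 10: +0 fires, +1 burnt (F count now 0)
Fire out after step 10
Initially T: 21, now '.': 27
Total burnt (originally-T cells now '.'): 18

Answer: 18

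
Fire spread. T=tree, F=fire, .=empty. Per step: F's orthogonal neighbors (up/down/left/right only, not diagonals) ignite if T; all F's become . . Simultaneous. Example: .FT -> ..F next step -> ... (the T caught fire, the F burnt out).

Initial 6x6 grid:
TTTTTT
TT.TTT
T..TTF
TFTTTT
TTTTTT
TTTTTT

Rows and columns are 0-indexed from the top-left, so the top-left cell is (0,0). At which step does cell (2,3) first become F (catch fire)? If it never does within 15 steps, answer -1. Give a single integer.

Step 1: cell (2,3)='T' (+6 fires, +2 burnt)
Step 2: cell (2,3)='F' (+10 fires, +6 burnt)
  -> target ignites at step 2
Step 3: cell (2,3)='.' (+8 fires, +10 burnt)
Step 4: cell (2,3)='.' (+5 fires, +8 burnt)
Step 5: cell (2,3)='.' (+2 fires, +5 burnt)
Step 6: cell (2,3)='.' (+0 fires, +2 burnt)
  fire out at step 6

2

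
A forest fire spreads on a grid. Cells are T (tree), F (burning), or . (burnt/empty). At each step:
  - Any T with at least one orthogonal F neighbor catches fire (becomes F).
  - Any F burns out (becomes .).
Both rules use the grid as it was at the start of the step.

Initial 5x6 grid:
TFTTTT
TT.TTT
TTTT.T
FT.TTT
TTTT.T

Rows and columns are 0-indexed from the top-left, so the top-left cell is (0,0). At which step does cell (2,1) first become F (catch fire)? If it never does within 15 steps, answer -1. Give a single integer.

Step 1: cell (2,1)='T' (+6 fires, +2 burnt)
Step 2: cell (2,1)='F' (+4 fires, +6 burnt)
  -> target ignites at step 2
Step 3: cell (2,1)='.' (+4 fires, +4 burnt)
Step 4: cell (2,1)='.' (+4 fires, +4 burnt)
Step 5: cell (2,1)='.' (+2 fires, +4 burnt)
Step 6: cell (2,1)='.' (+2 fires, +2 burnt)
Step 7: cell (2,1)='.' (+1 fires, +2 burnt)
Step 8: cell (2,1)='.' (+1 fires, +1 burnt)
Step 9: cell (2,1)='.' (+0 fires, +1 burnt)
  fire out at step 9

2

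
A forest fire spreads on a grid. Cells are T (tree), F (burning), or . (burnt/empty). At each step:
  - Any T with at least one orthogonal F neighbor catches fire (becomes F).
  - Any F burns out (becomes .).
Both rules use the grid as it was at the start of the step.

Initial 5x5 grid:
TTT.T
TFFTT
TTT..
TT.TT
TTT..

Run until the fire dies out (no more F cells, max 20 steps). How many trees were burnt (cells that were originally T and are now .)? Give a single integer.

Answer: 15

Derivation:
Step 1: +6 fires, +2 burnt (F count now 6)
Step 2: +4 fires, +6 burnt (F count now 4)
Step 3: +3 fires, +4 burnt (F count now 3)
Step 4: +2 fires, +3 burnt (F count now 2)
Step 5: +0 fires, +2 burnt (F count now 0)
Fire out after step 5
Initially T: 17, now '.': 23
Total burnt (originally-T cells now '.'): 15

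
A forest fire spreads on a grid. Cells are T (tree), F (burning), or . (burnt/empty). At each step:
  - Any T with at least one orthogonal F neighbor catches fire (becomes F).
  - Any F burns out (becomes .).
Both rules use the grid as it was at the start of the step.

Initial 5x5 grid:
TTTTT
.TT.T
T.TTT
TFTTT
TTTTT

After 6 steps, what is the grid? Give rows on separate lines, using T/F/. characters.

Step 1: 3 trees catch fire, 1 burn out
  TTTTT
  .TT.T
  T.TTT
  F.FTT
  TFTTT
Step 2: 5 trees catch fire, 3 burn out
  TTTTT
  .TT.T
  F.FTT
  ...FT
  F.FTT
Step 3: 4 trees catch fire, 5 burn out
  TTTTT
  .TF.T
  ...FT
  ....F
  ...FT
Step 4: 4 trees catch fire, 4 burn out
  TTFTT
  .F..T
  ....F
  .....
  ....F
Step 5: 3 trees catch fire, 4 burn out
  TF.FT
  ....F
  .....
  .....
  .....
Step 6: 2 trees catch fire, 3 burn out
  F...F
  .....
  .....
  .....
  .....

F...F
.....
.....
.....
.....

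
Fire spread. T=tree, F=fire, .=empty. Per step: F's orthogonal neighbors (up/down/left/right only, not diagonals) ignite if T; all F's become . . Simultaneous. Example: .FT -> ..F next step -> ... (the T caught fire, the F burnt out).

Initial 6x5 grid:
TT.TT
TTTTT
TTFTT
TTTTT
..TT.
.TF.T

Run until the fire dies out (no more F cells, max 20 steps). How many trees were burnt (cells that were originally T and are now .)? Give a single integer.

Answer: 21

Derivation:
Step 1: +6 fires, +2 burnt (F count now 6)
Step 2: +7 fires, +6 burnt (F count now 7)
Step 3: +6 fires, +7 burnt (F count now 6)
Step 4: +2 fires, +6 burnt (F count now 2)
Step 5: +0 fires, +2 burnt (F count now 0)
Fire out after step 5
Initially T: 22, now '.': 29
Total burnt (originally-T cells now '.'): 21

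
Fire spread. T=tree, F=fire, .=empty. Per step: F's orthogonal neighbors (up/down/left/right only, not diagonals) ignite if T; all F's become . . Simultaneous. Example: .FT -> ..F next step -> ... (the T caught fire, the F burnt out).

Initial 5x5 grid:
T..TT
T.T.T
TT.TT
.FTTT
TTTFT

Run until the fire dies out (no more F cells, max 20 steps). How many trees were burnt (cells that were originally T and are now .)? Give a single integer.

Answer: 16

Derivation:
Step 1: +6 fires, +2 burnt (F count now 6)
Step 2: +4 fires, +6 burnt (F count now 4)
Step 3: +2 fires, +4 burnt (F count now 2)
Step 4: +2 fires, +2 burnt (F count now 2)
Step 5: +1 fires, +2 burnt (F count now 1)
Step 6: +1 fires, +1 burnt (F count now 1)
Step 7: +0 fires, +1 burnt (F count now 0)
Fire out after step 7
Initially T: 17, now '.': 24
Total burnt (originally-T cells now '.'): 16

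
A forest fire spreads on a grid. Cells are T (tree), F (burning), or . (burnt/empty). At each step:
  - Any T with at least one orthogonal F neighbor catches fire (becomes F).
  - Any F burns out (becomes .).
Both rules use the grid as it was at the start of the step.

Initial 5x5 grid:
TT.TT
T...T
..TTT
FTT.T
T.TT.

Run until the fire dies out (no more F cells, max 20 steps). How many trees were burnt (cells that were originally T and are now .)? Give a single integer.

Answer: 12

Derivation:
Step 1: +2 fires, +1 burnt (F count now 2)
Step 2: +1 fires, +2 burnt (F count now 1)
Step 3: +2 fires, +1 burnt (F count now 2)
Step 4: +2 fires, +2 burnt (F count now 2)
Step 5: +1 fires, +2 burnt (F count now 1)
Step 6: +2 fires, +1 burnt (F count now 2)
Step 7: +1 fires, +2 burnt (F count now 1)
Step 8: +1 fires, +1 burnt (F count now 1)
Step 9: +0 fires, +1 burnt (F count now 0)
Fire out after step 9
Initially T: 15, now '.': 22
Total burnt (originally-T cells now '.'): 12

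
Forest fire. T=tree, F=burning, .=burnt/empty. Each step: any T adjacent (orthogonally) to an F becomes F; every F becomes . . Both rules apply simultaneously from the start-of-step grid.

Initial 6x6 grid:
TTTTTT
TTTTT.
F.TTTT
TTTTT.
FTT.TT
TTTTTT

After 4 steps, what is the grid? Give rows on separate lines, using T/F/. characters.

Step 1: 4 trees catch fire, 2 burn out
  TTTTTT
  FTTTT.
  ..TTTT
  FTTTT.
  .FT.TT
  FTTTTT
Step 2: 5 trees catch fire, 4 burn out
  FTTTTT
  .FTTT.
  ..TTTT
  .FTTT.
  ..F.TT
  .FTTTT
Step 3: 4 trees catch fire, 5 burn out
  .FTTTT
  ..FTT.
  ..TTTT
  ..FTT.
  ....TT
  ..FTTT
Step 4: 5 trees catch fire, 4 burn out
  ..FTTT
  ...FT.
  ..FTTT
  ...FT.
  ....TT
  ...FTT

..FTTT
...FT.
..FTTT
...FT.
....TT
...FTT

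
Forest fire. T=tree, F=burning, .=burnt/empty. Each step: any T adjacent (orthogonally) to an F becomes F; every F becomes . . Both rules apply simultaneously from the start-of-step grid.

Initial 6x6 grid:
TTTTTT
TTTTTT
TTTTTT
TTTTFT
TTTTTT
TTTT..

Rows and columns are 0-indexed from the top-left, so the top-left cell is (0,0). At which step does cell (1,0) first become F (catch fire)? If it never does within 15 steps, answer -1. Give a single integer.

Step 1: cell (1,0)='T' (+4 fires, +1 burnt)
Step 2: cell (1,0)='T' (+6 fires, +4 burnt)
Step 3: cell (1,0)='T' (+7 fires, +6 burnt)
Step 4: cell (1,0)='T' (+7 fires, +7 burnt)
Step 5: cell (1,0)='T' (+5 fires, +7 burnt)
Step 6: cell (1,0)='F' (+3 fires, +5 burnt)
  -> target ignites at step 6
Step 7: cell (1,0)='.' (+1 fires, +3 burnt)
Step 8: cell (1,0)='.' (+0 fires, +1 burnt)
  fire out at step 8

6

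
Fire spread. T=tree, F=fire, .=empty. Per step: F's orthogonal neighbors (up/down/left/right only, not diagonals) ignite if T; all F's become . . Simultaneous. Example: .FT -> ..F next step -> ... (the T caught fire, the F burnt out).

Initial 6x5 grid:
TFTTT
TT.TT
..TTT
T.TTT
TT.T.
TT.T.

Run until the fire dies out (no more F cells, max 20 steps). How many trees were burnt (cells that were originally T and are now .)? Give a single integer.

Step 1: +3 fires, +1 burnt (F count now 3)
Step 2: +2 fires, +3 burnt (F count now 2)
Step 3: +2 fires, +2 burnt (F count now 2)
Step 4: +2 fires, +2 burnt (F count now 2)
Step 5: +3 fires, +2 burnt (F count now 3)
Step 6: +3 fires, +3 burnt (F count now 3)
Step 7: +1 fires, +3 burnt (F count now 1)
Step 8: +0 fires, +1 burnt (F count now 0)
Fire out after step 8
Initially T: 21, now '.': 25
Total burnt (originally-T cells now '.'): 16

Answer: 16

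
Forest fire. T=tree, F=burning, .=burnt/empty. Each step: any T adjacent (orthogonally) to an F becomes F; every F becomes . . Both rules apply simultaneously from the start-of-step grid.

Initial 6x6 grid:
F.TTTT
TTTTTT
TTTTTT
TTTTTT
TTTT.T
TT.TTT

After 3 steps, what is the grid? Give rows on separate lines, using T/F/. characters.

Step 1: 1 trees catch fire, 1 burn out
  ..TTTT
  FTTTTT
  TTTTTT
  TTTTTT
  TTTT.T
  TT.TTT
Step 2: 2 trees catch fire, 1 burn out
  ..TTTT
  .FTTTT
  FTTTTT
  TTTTTT
  TTTT.T
  TT.TTT
Step 3: 3 trees catch fire, 2 burn out
  ..TTTT
  ..FTTT
  .FTTTT
  FTTTTT
  TTTT.T
  TT.TTT

..TTTT
..FTTT
.FTTTT
FTTTTT
TTTT.T
TT.TTT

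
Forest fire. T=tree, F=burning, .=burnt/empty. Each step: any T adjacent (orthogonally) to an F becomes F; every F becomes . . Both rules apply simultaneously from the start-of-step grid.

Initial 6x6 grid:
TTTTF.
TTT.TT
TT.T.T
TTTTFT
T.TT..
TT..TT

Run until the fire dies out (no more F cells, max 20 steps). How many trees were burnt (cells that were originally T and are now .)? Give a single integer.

Answer: 23

Derivation:
Step 1: +4 fires, +2 burnt (F count now 4)
Step 2: +6 fires, +4 burnt (F count now 6)
Step 3: +4 fires, +6 burnt (F count now 4)
Step 4: +4 fires, +4 burnt (F count now 4)
Step 5: +3 fires, +4 burnt (F count now 3)
Step 6: +1 fires, +3 burnt (F count now 1)
Step 7: +1 fires, +1 burnt (F count now 1)
Step 8: +0 fires, +1 burnt (F count now 0)
Fire out after step 8
Initially T: 25, now '.': 34
Total burnt (originally-T cells now '.'): 23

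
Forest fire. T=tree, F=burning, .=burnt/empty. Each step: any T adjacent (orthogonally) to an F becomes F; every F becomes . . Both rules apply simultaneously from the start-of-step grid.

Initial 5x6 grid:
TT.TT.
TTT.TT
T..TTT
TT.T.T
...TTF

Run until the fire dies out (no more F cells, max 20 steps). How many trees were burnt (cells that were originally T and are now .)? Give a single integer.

Answer: 11

Derivation:
Step 1: +2 fires, +1 burnt (F count now 2)
Step 2: +2 fires, +2 burnt (F count now 2)
Step 3: +3 fires, +2 burnt (F count now 3)
Step 4: +2 fires, +3 burnt (F count now 2)
Step 5: +1 fires, +2 burnt (F count now 1)
Step 6: +1 fires, +1 burnt (F count now 1)
Step 7: +0 fires, +1 burnt (F count now 0)
Fire out after step 7
Initially T: 19, now '.': 22
Total burnt (originally-T cells now '.'): 11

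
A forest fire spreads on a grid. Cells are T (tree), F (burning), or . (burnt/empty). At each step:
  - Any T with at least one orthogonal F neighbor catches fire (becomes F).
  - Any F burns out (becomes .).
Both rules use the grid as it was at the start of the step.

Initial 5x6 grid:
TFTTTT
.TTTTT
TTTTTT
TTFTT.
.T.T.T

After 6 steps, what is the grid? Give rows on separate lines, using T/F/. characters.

Step 1: 6 trees catch fire, 2 burn out
  F.FTTT
  .FTTTT
  TTFTTT
  TF.FT.
  .T.T.T
Step 2: 8 trees catch fire, 6 burn out
  ...FTT
  ..FTTT
  TF.FTT
  F...F.
  .F.F.T
Step 3: 4 trees catch fire, 8 burn out
  ....FT
  ...FTT
  F...FT
  ......
  .....T
Step 4: 3 trees catch fire, 4 burn out
  .....F
  ....FT
  .....F
  ......
  .....T
Step 5: 1 trees catch fire, 3 burn out
  ......
  .....F
  ......
  ......
  .....T
Step 6: 0 trees catch fire, 1 burn out
  ......
  ......
  ......
  ......
  .....T

......
......
......
......
.....T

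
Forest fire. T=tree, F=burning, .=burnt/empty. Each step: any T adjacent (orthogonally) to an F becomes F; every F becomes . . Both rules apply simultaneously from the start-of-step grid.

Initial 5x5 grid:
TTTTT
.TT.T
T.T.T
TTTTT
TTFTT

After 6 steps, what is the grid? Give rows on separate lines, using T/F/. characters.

Step 1: 3 trees catch fire, 1 burn out
  TTTTT
  .TT.T
  T.T.T
  TTFTT
  TF.FT
Step 2: 5 trees catch fire, 3 burn out
  TTTTT
  .TT.T
  T.F.T
  TF.FT
  F...F
Step 3: 3 trees catch fire, 5 burn out
  TTTTT
  .TF.T
  T...T
  F...F
  .....
Step 4: 4 trees catch fire, 3 burn out
  TTFTT
  .F..T
  F...F
  .....
  .....
Step 5: 3 trees catch fire, 4 burn out
  TF.FT
  ....F
  .....
  .....
  .....
Step 6: 2 trees catch fire, 3 burn out
  F...F
  .....
  .....
  .....
  .....

F...F
.....
.....
.....
.....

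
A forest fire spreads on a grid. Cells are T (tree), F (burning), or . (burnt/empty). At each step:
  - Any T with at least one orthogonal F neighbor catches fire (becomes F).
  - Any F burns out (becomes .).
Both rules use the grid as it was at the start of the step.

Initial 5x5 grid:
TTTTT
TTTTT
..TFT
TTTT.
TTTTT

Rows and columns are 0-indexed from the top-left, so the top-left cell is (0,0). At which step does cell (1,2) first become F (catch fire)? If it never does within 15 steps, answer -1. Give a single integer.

Step 1: cell (1,2)='T' (+4 fires, +1 burnt)
Step 2: cell (1,2)='F' (+5 fires, +4 burnt)
  -> target ignites at step 2
Step 3: cell (1,2)='.' (+6 fires, +5 burnt)
Step 4: cell (1,2)='.' (+4 fires, +6 burnt)
Step 5: cell (1,2)='.' (+2 fires, +4 burnt)
Step 6: cell (1,2)='.' (+0 fires, +2 burnt)
  fire out at step 6

2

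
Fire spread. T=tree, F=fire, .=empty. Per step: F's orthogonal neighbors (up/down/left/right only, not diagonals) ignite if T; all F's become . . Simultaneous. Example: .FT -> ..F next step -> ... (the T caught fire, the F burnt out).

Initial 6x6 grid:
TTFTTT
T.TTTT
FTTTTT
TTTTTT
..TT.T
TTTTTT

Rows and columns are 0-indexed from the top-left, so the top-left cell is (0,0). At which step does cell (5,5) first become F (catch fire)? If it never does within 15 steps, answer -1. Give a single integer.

Step 1: cell (5,5)='T' (+6 fires, +2 burnt)
Step 2: cell (5,5)='T' (+5 fires, +6 burnt)
Step 3: cell (5,5)='T' (+4 fires, +5 burnt)
Step 4: cell (5,5)='T' (+4 fires, +4 burnt)
Step 5: cell (5,5)='T' (+4 fires, +4 burnt)
Step 6: cell (5,5)='T' (+3 fires, +4 burnt)
Step 7: cell (5,5)='T' (+3 fires, +3 burnt)
Step 8: cell (5,5)='F' (+1 fires, +3 burnt)
  -> target ignites at step 8
Step 9: cell (5,5)='.' (+0 fires, +1 burnt)
  fire out at step 9

8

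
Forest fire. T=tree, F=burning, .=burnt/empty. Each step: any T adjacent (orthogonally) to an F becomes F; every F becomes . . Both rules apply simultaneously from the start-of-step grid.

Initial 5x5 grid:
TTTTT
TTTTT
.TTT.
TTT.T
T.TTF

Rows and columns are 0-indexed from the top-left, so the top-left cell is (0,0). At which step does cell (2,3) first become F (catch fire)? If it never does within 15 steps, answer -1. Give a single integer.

Step 1: cell (2,3)='T' (+2 fires, +1 burnt)
Step 2: cell (2,3)='T' (+1 fires, +2 burnt)
Step 3: cell (2,3)='T' (+1 fires, +1 burnt)
Step 4: cell (2,3)='T' (+2 fires, +1 burnt)
Step 5: cell (2,3)='F' (+4 fires, +2 burnt)
  -> target ignites at step 5
Step 6: cell (2,3)='.' (+4 fires, +4 burnt)
Step 7: cell (2,3)='.' (+4 fires, +4 burnt)
Step 8: cell (2,3)='.' (+2 fires, +4 burnt)
Step 9: cell (2,3)='.' (+0 fires, +2 burnt)
  fire out at step 9

5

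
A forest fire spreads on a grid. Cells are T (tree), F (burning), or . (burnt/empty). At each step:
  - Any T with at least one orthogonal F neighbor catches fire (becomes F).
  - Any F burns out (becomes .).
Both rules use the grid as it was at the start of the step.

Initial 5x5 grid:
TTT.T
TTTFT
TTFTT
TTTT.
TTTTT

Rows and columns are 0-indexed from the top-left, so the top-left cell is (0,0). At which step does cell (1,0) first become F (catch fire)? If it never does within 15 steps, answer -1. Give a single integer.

Step 1: cell (1,0)='T' (+5 fires, +2 burnt)
Step 2: cell (1,0)='T' (+8 fires, +5 burnt)
Step 3: cell (1,0)='F' (+5 fires, +8 burnt)
  -> target ignites at step 3
Step 4: cell (1,0)='.' (+3 fires, +5 burnt)
Step 5: cell (1,0)='.' (+0 fires, +3 burnt)
  fire out at step 5

3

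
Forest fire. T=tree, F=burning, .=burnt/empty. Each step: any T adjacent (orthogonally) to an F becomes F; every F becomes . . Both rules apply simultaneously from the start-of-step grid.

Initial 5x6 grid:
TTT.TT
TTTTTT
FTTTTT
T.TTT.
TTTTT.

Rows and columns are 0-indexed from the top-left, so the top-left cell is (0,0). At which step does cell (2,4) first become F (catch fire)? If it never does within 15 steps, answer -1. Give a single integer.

Step 1: cell (2,4)='T' (+3 fires, +1 burnt)
Step 2: cell (2,4)='T' (+4 fires, +3 burnt)
Step 3: cell (2,4)='T' (+5 fires, +4 burnt)
Step 4: cell (2,4)='F' (+5 fires, +5 burnt)
  -> target ignites at step 4
Step 5: cell (2,4)='.' (+4 fires, +5 burnt)
Step 6: cell (2,4)='.' (+3 fires, +4 burnt)
Step 7: cell (2,4)='.' (+1 fires, +3 burnt)
Step 8: cell (2,4)='.' (+0 fires, +1 burnt)
  fire out at step 8

4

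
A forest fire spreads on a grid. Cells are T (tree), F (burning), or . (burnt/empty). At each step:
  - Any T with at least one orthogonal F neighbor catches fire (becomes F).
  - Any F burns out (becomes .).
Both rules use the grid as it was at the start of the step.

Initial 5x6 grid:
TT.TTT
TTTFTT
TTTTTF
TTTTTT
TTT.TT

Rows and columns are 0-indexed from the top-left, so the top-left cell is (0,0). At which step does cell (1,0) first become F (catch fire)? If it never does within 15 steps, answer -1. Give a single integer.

Step 1: cell (1,0)='T' (+7 fires, +2 burnt)
Step 2: cell (1,0)='T' (+7 fires, +7 burnt)
Step 3: cell (1,0)='F' (+5 fires, +7 burnt)
  -> target ignites at step 3
Step 4: cell (1,0)='.' (+4 fires, +5 burnt)
Step 5: cell (1,0)='.' (+2 fires, +4 burnt)
Step 6: cell (1,0)='.' (+1 fires, +2 burnt)
Step 7: cell (1,0)='.' (+0 fires, +1 burnt)
  fire out at step 7

3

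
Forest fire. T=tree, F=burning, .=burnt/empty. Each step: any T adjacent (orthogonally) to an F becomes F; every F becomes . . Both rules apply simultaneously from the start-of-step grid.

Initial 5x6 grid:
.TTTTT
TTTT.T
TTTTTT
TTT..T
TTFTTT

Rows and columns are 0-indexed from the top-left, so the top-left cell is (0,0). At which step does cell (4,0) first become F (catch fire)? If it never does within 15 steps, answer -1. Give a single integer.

Step 1: cell (4,0)='T' (+3 fires, +1 burnt)
Step 2: cell (4,0)='F' (+4 fires, +3 burnt)
  -> target ignites at step 2
Step 3: cell (4,0)='.' (+5 fires, +4 burnt)
Step 4: cell (4,0)='.' (+6 fires, +5 burnt)
Step 5: cell (4,0)='.' (+4 fires, +6 burnt)
Step 6: cell (4,0)='.' (+2 fires, +4 burnt)
Step 7: cell (4,0)='.' (+1 fires, +2 burnt)
Step 8: cell (4,0)='.' (+0 fires, +1 burnt)
  fire out at step 8

2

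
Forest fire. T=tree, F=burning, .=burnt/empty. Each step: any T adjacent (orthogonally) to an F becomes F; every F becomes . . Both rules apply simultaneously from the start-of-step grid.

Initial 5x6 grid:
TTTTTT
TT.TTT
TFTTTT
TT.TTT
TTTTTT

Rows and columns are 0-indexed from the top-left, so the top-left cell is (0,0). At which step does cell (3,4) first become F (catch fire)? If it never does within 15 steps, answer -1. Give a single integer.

Step 1: cell (3,4)='T' (+4 fires, +1 burnt)
Step 2: cell (3,4)='T' (+5 fires, +4 burnt)
Step 3: cell (3,4)='T' (+7 fires, +5 burnt)
Step 4: cell (3,4)='F' (+5 fires, +7 burnt)
  -> target ignites at step 4
Step 5: cell (3,4)='.' (+4 fires, +5 burnt)
Step 6: cell (3,4)='.' (+2 fires, +4 burnt)
Step 7: cell (3,4)='.' (+0 fires, +2 burnt)
  fire out at step 7

4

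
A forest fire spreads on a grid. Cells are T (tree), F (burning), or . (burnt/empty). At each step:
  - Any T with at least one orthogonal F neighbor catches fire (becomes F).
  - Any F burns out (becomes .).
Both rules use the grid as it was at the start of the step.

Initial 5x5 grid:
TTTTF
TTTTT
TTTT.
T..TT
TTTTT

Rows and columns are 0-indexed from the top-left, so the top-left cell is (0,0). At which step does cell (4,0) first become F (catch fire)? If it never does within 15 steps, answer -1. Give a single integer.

Step 1: cell (4,0)='T' (+2 fires, +1 burnt)
Step 2: cell (4,0)='T' (+2 fires, +2 burnt)
Step 3: cell (4,0)='T' (+3 fires, +2 burnt)
Step 4: cell (4,0)='T' (+4 fires, +3 burnt)
Step 5: cell (4,0)='T' (+4 fires, +4 burnt)
Step 6: cell (4,0)='T' (+3 fires, +4 burnt)
Step 7: cell (4,0)='T' (+2 fires, +3 burnt)
Step 8: cell (4,0)='F' (+1 fires, +2 burnt)
  -> target ignites at step 8
Step 9: cell (4,0)='.' (+0 fires, +1 burnt)
  fire out at step 9

8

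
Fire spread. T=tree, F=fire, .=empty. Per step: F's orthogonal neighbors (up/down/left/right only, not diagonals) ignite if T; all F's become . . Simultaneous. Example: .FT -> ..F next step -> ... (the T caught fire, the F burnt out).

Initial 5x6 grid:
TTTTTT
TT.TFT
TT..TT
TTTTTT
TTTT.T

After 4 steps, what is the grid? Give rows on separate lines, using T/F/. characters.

Step 1: 4 trees catch fire, 1 burn out
  TTTTFT
  TT.F.F
  TT..FT
  TTTTTT
  TTTT.T
Step 2: 4 trees catch fire, 4 burn out
  TTTF.F
  TT....
  TT...F
  TTTTFT
  TTTT.T
Step 3: 3 trees catch fire, 4 burn out
  TTF...
  TT....
  TT....
  TTTF.F
  TTTT.T
Step 4: 4 trees catch fire, 3 burn out
  TF....
  TT....
  TT....
  TTF...
  TTTF.F

TF....
TT....
TT....
TTF...
TTTF.F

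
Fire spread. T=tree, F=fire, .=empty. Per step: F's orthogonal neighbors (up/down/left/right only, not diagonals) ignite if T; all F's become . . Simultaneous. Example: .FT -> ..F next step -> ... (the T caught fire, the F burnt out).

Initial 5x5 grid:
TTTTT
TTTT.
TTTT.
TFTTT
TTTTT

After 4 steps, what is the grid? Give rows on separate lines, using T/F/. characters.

Step 1: 4 trees catch fire, 1 burn out
  TTTTT
  TTTT.
  TFTT.
  F.FTT
  TFTTT
Step 2: 6 trees catch fire, 4 burn out
  TTTTT
  TFTT.
  F.FT.
  ...FT
  F.FTT
Step 3: 6 trees catch fire, 6 burn out
  TFTTT
  F.FT.
  ...F.
  ....F
  ...FT
Step 4: 4 trees catch fire, 6 burn out
  F.FTT
  ...F.
  .....
  .....
  ....F

F.FTT
...F.
.....
.....
....F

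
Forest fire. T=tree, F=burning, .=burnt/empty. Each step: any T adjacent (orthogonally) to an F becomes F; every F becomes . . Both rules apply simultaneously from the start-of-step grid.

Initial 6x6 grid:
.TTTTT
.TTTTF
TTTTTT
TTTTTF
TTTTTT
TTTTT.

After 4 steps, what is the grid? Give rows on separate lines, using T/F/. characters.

Step 1: 5 trees catch fire, 2 burn out
  .TTTTF
  .TTTF.
  TTTTTF
  TTTTF.
  TTTTTF
  TTTTT.
Step 2: 5 trees catch fire, 5 burn out
  .TTTF.
  .TTF..
  TTTTF.
  TTTF..
  TTTTF.
  TTTTT.
Step 3: 6 trees catch fire, 5 burn out
  .TTF..
  .TF...
  TTTF..
  TTF...
  TTTF..
  TTTTF.
Step 4: 6 trees catch fire, 6 burn out
  .TF...
  .F....
  TTF...
  TF....
  TTF...
  TTTF..

.TF...
.F....
TTF...
TF....
TTF...
TTTF..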